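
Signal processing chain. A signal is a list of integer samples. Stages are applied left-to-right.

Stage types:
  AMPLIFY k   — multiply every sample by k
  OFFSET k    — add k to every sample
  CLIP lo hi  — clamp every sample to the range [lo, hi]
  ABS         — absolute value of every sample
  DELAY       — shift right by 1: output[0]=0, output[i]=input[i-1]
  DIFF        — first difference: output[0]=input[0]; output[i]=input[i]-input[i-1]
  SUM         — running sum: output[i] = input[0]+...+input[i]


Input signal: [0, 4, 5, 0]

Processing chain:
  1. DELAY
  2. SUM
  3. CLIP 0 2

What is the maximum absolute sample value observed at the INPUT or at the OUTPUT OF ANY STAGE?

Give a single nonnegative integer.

Answer: 9

Derivation:
Input: [0, 4, 5, 0] (max |s|=5)
Stage 1 (DELAY): [0, 0, 4, 5] = [0, 0, 4, 5] -> [0, 0, 4, 5] (max |s|=5)
Stage 2 (SUM): sum[0..0]=0, sum[0..1]=0, sum[0..2]=4, sum[0..3]=9 -> [0, 0, 4, 9] (max |s|=9)
Stage 3 (CLIP 0 2): clip(0,0,2)=0, clip(0,0,2)=0, clip(4,0,2)=2, clip(9,0,2)=2 -> [0, 0, 2, 2] (max |s|=2)
Overall max amplitude: 9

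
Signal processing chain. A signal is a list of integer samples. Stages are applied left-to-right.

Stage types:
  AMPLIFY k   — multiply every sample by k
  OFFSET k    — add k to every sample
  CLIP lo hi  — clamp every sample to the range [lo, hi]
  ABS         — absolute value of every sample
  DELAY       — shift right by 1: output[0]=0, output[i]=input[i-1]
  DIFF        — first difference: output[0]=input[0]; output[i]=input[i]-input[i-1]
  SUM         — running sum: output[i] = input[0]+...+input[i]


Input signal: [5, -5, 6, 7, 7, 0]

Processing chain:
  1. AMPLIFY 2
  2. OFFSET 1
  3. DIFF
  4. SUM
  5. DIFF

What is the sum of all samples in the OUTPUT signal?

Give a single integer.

Input: [5, -5, 6, 7, 7, 0]
Stage 1 (AMPLIFY 2): 5*2=10, -5*2=-10, 6*2=12, 7*2=14, 7*2=14, 0*2=0 -> [10, -10, 12, 14, 14, 0]
Stage 2 (OFFSET 1): 10+1=11, -10+1=-9, 12+1=13, 14+1=15, 14+1=15, 0+1=1 -> [11, -9, 13, 15, 15, 1]
Stage 3 (DIFF): s[0]=11, -9-11=-20, 13--9=22, 15-13=2, 15-15=0, 1-15=-14 -> [11, -20, 22, 2, 0, -14]
Stage 4 (SUM): sum[0..0]=11, sum[0..1]=-9, sum[0..2]=13, sum[0..3]=15, sum[0..4]=15, sum[0..5]=1 -> [11, -9, 13, 15, 15, 1]
Stage 5 (DIFF): s[0]=11, -9-11=-20, 13--9=22, 15-13=2, 15-15=0, 1-15=-14 -> [11, -20, 22, 2, 0, -14]
Output sum: 1

Answer: 1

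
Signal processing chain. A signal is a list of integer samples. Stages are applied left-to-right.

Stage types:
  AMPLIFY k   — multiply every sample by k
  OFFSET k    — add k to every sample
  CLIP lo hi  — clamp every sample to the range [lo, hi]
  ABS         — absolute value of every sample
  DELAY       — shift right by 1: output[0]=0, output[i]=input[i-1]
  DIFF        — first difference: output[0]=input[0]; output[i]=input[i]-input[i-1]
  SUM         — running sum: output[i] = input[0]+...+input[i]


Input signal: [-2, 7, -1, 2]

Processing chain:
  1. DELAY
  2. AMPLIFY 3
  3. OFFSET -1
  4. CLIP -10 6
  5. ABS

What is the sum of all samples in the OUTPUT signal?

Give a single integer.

Input: [-2, 7, -1, 2]
Stage 1 (DELAY): [0, -2, 7, -1] = [0, -2, 7, -1] -> [0, -2, 7, -1]
Stage 2 (AMPLIFY 3): 0*3=0, -2*3=-6, 7*3=21, -1*3=-3 -> [0, -6, 21, -3]
Stage 3 (OFFSET -1): 0+-1=-1, -6+-1=-7, 21+-1=20, -3+-1=-4 -> [-1, -7, 20, -4]
Stage 4 (CLIP -10 6): clip(-1,-10,6)=-1, clip(-7,-10,6)=-7, clip(20,-10,6)=6, clip(-4,-10,6)=-4 -> [-1, -7, 6, -4]
Stage 5 (ABS): |-1|=1, |-7|=7, |6|=6, |-4|=4 -> [1, 7, 6, 4]
Output sum: 18

Answer: 18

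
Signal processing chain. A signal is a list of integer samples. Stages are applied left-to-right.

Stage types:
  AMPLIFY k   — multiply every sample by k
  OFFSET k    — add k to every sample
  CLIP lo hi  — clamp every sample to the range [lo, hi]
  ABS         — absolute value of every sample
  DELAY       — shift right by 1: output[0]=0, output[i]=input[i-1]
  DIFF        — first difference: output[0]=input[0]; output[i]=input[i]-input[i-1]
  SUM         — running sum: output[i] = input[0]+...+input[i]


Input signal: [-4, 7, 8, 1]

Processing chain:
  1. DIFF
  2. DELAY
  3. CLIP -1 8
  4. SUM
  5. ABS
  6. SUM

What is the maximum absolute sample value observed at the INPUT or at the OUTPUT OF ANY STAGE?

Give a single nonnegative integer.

Input: [-4, 7, 8, 1] (max |s|=8)
Stage 1 (DIFF): s[0]=-4, 7--4=11, 8-7=1, 1-8=-7 -> [-4, 11, 1, -7] (max |s|=11)
Stage 2 (DELAY): [0, -4, 11, 1] = [0, -4, 11, 1] -> [0, -4, 11, 1] (max |s|=11)
Stage 3 (CLIP -1 8): clip(0,-1,8)=0, clip(-4,-1,8)=-1, clip(11,-1,8)=8, clip(1,-1,8)=1 -> [0, -1, 8, 1] (max |s|=8)
Stage 4 (SUM): sum[0..0]=0, sum[0..1]=-1, sum[0..2]=7, sum[0..3]=8 -> [0, -1, 7, 8] (max |s|=8)
Stage 5 (ABS): |0|=0, |-1|=1, |7|=7, |8|=8 -> [0, 1, 7, 8] (max |s|=8)
Stage 6 (SUM): sum[0..0]=0, sum[0..1]=1, sum[0..2]=8, sum[0..3]=16 -> [0, 1, 8, 16] (max |s|=16)
Overall max amplitude: 16

Answer: 16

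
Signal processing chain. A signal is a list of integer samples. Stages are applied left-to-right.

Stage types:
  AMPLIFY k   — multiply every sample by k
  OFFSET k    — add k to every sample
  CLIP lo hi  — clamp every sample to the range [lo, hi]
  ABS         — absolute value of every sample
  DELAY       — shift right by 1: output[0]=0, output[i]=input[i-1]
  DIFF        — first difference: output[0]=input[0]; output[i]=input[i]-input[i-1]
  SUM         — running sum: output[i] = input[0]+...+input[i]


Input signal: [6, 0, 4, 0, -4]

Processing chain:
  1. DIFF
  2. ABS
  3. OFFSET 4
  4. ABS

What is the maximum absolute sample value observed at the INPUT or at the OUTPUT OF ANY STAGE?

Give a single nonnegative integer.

Answer: 10

Derivation:
Input: [6, 0, 4, 0, -4] (max |s|=6)
Stage 1 (DIFF): s[0]=6, 0-6=-6, 4-0=4, 0-4=-4, -4-0=-4 -> [6, -6, 4, -4, -4] (max |s|=6)
Stage 2 (ABS): |6|=6, |-6|=6, |4|=4, |-4|=4, |-4|=4 -> [6, 6, 4, 4, 4] (max |s|=6)
Stage 3 (OFFSET 4): 6+4=10, 6+4=10, 4+4=8, 4+4=8, 4+4=8 -> [10, 10, 8, 8, 8] (max |s|=10)
Stage 4 (ABS): |10|=10, |10|=10, |8|=8, |8|=8, |8|=8 -> [10, 10, 8, 8, 8] (max |s|=10)
Overall max amplitude: 10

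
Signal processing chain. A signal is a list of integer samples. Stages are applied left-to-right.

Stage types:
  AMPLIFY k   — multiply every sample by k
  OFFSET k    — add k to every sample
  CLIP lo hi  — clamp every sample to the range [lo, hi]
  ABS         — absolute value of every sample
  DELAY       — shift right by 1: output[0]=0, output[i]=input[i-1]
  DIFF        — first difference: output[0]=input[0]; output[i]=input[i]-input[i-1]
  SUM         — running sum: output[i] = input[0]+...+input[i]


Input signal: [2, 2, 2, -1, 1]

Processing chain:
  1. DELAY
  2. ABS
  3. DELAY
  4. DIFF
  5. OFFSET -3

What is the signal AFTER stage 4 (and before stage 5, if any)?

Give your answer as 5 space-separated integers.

Input: [2, 2, 2, -1, 1]
Stage 1 (DELAY): [0, 2, 2, 2, -1] = [0, 2, 2, 2, -1] -> [0, 2, 2, 2, -1]
Stage 2 (ABS): |0|=0, |2|=2, |2|=2, |2|=2, |-1|=1 -> [0, 2, 2, 2, 1]
Stage 3 (DELAY): [0, 0, 2, 2, 2] = [0, 0, 2, 2, 2] -> [0, 0, 2, 2, 2]
Stage 4 (DIFF): s[0]=0, 0-0=0, 2-0=2, 2-2=0, 2-2=0 -> [0, 0, 2, 0, 0]

Answer: 0 0 2 0 0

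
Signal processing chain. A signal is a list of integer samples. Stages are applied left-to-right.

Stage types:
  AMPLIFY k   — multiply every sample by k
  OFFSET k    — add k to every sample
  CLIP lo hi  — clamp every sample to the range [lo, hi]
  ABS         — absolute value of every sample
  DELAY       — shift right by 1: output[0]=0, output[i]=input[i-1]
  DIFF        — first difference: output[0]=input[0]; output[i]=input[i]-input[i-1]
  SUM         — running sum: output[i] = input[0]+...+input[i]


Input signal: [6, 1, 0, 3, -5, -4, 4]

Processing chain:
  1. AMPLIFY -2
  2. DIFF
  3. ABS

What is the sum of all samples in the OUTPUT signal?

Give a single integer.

Answer: 64

Derivation:
Input: [6, 1, 0, 3, -5, -4, 4]
Stage 1 (AMPLIFY -2): 6*-2=-12, 1*-2=-2, 0*-2=0, 3*-2=-6, -5*-2=10, -4*-2=8, 4*-2=-8 -> [-12, -2, 0, -6, 10, 8, -8]
Stage 2 (DIFF): s[0]=-12, -2--12=10, 0--2=2, -6-0=-6, 10--6=16, 8-10=-2, -8-8=-16 -> [-12, 10, 2, -6, 16, -2, -16]
Stage 3 (ABS): |-12|=12, |10|=10, |2|=2, |-6|=6, |16|=16, |-2|=2, |-16|=16 -> [12, 10, 2, 6, 16, 2, 16]
Output sum: 64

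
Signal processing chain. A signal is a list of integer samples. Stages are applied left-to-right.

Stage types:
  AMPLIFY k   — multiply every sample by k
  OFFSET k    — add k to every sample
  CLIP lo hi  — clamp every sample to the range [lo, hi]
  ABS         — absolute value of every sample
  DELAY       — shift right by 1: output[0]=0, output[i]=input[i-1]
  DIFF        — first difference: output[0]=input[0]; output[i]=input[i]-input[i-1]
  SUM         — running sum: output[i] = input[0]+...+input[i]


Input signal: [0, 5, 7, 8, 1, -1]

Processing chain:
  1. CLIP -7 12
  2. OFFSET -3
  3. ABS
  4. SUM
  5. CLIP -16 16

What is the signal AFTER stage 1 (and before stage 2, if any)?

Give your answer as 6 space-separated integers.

Input: [0, 5, 7, 8, 1, -1]
Stage 1 (CLIP -7 12): clip(0,-7,12)=0, clip(5,-7,12)=5, clip(7,-7,12)=7, clip(8,-7,12)=8, clip(1,-7,12)=1, clip(-1,-7,12)=-1 -> [0, 5, 7, 8, 1, -1]

Answer: 0 5 7 8 1 -1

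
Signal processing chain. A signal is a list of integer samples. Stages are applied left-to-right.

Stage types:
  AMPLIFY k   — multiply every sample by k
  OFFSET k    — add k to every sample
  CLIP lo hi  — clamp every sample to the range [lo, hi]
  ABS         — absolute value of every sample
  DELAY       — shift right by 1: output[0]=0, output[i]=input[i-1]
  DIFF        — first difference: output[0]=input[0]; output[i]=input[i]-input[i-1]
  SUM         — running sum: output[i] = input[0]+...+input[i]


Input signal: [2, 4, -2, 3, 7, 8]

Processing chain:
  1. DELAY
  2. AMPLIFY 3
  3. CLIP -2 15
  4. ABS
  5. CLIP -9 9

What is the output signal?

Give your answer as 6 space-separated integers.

Answer: 0 6 9 2 9 9

Derivation:
Input: [2, 4, -2, 3, 7, 8]
Stage 1 (DELAY): [0, 2, 4, -2, 3, 7] = [0, 2, 4, -2, 3, 7] -> [0, 2, 4, -2, 3, 7]
Stage 2 (AMPLIFY 3): 0*3=0, 2*3=6, 4*3=12, -2*3=-6, 3*3=9, 7*3=21 -> [0, 6, 12, -6, 9, 21]
Stage 3 (CLIP -2 15): clip(0,-2,15)=0, clip(6,-2,15)=6, clip(12,-2,15)=12, clip(-6,-2,15)=-2, clip(9,-2,15)=9, clip(21,-2,15)=15 -> [0, 6, 12, -2, 9, 15]
Stage 4 (ABS): |0|=0, |6|=6, |12|=12, |-2|=2, |9|=9, |15|=15 -> [0, 6, 12, 2, 9, 15]
Stage 5 (CLIP -9 9): clip(0,-9,9)=0, clip(6,-9,9)=6, clip(12,-9,9)=9, clip(2,-9,9)=2, clip(9,-9,9)=9, clip(15,-9,9)=9 -> [0, 6, 9, 2, 9, 9]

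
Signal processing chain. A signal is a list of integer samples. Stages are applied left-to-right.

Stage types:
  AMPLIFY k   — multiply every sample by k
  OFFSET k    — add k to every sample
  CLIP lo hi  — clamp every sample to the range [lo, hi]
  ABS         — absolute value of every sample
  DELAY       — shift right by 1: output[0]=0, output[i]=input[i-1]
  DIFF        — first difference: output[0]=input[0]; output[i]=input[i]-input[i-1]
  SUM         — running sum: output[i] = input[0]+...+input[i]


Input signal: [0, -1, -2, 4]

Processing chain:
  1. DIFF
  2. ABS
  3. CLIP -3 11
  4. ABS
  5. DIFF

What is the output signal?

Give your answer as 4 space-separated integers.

Answer: 0 1 0 5

Derivation:
Input: [0, -1, -2, 4]
Stage 1 (DIFF): s[0]=0, -1-0=-1, -2--1=-1, 4--2=6 -> [0, -1, -1, 6]
Stage 2 (ABS): |0|=0, |-1|=1, |-1|=1, |6|=6 -> [0, 1, 1, 6]
Stage 3 (CLIP -3 11): clip(0,-3,11)=0, clip(1,-3,11)=1, clip(1,-3,11)=1, clip(6,-3,11)=6 -> [0, 1, 1, 6]
Stage 4 (ABS): |0|=0, |1|=1, |1|=1, |6|=6 -> [0, 1, 1, 6]
Stage 5 (DIFF): s[0]=0, 1-0=1, 1-1=0, 6-1=5 -> [0, 1, 0, 5]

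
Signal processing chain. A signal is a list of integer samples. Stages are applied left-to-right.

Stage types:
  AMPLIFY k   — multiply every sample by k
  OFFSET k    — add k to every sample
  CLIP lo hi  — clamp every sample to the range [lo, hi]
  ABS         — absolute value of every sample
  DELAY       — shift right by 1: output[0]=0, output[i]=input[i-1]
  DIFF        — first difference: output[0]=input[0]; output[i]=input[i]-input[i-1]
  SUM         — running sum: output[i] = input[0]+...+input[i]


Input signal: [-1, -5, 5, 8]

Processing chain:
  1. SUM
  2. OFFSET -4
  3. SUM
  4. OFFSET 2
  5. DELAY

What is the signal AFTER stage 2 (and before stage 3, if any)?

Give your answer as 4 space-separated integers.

Answer: -5 -10 -5 3

Derivation:
Input: [-1, -5, 5, 8]
Stage 1 (SUM): sum[0..0]=-1, sum[0..1]=-6, sum[0..2]=-1, sum[0..3]=7 -> [-1, -6, -1, 7]
Stage 2 (OFFSET -4): -1+-4=-5, -6+-4=-10, -1+-4=-5, 7+-4=3 -> [-5, -10, -5, 3]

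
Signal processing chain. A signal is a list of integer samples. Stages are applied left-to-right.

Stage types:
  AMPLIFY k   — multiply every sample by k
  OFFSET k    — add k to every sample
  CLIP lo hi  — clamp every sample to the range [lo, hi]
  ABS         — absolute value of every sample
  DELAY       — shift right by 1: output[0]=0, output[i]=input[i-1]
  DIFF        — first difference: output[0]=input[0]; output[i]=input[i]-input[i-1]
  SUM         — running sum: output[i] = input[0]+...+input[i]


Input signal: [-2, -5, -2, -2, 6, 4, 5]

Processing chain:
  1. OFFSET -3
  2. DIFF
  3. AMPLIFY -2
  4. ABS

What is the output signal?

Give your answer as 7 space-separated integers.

Input: [-2, -5, -2, -2, 6, 4, 5]
Stage 1 (OFFSET -3): -2+-3=-5, -5+-3=-8, -2+-3=-5, -2+-3=-5, 6+-3=3, 4+-3=1, 5+-3=2 -> [-5, -8, -5, -5, 3, 1, 2]
Stage 2 (DIFF): s[0]=-5, -8--5=-3, -5--8=3, -5--5=0, 3--5=8, 1-3=-2, 2-1=1 -> [-5, -3, 3, 0, 8, -2, 1]
Stage 3 (AMPLIFY -2): -5*-2=10, -3*-2=6, 3*-2=-6, 0*-2=0, 8*-2=-16, -2*-2=4, 1*-2=-2 -> [10, 6, -6, 0, -16, 4, -2]
Stage 4 (ABS): |10|=10, |6|=6, |-6|=6, |0|=0, |-16|=16, |4|=4, |-2|=2 -> [10, 6, 6, 0, 16, 4, 2]

Answer: 10 6 6 0 16 4 2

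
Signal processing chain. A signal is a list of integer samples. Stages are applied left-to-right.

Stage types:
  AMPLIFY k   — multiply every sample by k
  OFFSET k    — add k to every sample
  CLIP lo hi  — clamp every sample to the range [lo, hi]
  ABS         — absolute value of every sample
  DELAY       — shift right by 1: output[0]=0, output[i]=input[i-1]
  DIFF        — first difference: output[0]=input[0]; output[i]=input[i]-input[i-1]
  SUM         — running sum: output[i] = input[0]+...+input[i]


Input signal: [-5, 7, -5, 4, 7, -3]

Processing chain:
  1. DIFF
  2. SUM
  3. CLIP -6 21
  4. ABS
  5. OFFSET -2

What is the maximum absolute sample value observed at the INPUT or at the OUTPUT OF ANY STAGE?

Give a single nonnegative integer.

Input: [-5, 7, -5, 4, 7, -3] (max |s|=7)
Stage 1 (DIFF): s[0]=-5, 7--5=12, -5-7=-12, 4--5=9, 7-4=3, -3-7=-10 -> [-5, 12, -12, 9, 3, -10] (max |s|=12)
Stage 2 (SUM): sum[0..0]=-5, sum[0..1]=7, sum[0..2]=-5, sum[0..3]=4, sum[0..4]=7, sum[0..5]=-3 -> [-5, 7, -5, 4, 7, -3] (max |s|=7)
Stage 3 (CLIP -6 21): clip(-5,-6,21)=-5, clip(7,-6,21)=7, clip(-5,-6,21)=-5, clip(4,-6,21)=4, clip(7,-6,21)=7, clip(-3,-6,21)=-3 -> [-5, 7, -5, 4, 7, -3] (max |s|=7)
Stage 4 (ABS): |-5|=5, |7|=7, |-5|=5, |4|=4, |7|=7, |-3|=3 -> [5, 7, 5, 4, 7, 3] (max |s|=7)
Stage 5 (OFFSET -2): 5+-2=3, 7+-2=5, 5+-2=3, 4+-2=2, 7+-2=5, 3+-2=1 -> [3, 5, 3, 2, 5, 1] (max |s|=5)
Overall max amplitude: 12

Answer: 12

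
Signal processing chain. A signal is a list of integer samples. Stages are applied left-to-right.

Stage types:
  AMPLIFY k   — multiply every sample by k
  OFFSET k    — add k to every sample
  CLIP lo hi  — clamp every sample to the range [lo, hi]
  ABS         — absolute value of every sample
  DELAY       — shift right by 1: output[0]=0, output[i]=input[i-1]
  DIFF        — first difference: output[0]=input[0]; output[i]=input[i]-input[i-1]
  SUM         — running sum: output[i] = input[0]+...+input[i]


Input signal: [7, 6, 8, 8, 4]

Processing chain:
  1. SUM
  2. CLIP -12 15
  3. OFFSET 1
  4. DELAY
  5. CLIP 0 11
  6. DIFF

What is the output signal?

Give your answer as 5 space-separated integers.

Answer: 0 8 3 0 0

Derivation:
Input: [7, 6, 8, 8, 4]
Stage 1 (SUM): sum[0..0]=7, sum[0..1]=13, sum[0..2]=21, sum[0..3]=29, sum[0..4]=33 -> [7, 13, 21, 29, 33]
Stage 2 (CLIP -12 15): clip(7,-12,15)=7, clip(13,-12,15)=13, clip(21,-12,15)=15, clip(29,-12,15)=15, clip(33,-12,15)=15 -> [7, 13, 15, 15, 15]
Stage 3 (OFFSET 1): 7+1=8, 13+1=14, 15+1=16, 15+1=16, 15+1=16 -> [8, 14, 16, 16, 16]
Stage 4 (DELAY): [0, 8, 14, 16, 16] = [0, 8, 14, 16, 16] -> [0, 8, 14, 16, 16]
Stage 5 (CLIP 0 11): clip(0,0,11)=0, clip(8,0,11)=8, clip(14,0,11)=11, clip(16,0,11)=11, clip(16,0,11)=11 -> [0, 8, 11, 11, 11]
Stage 6 (DIFF): s[0]=0, 8-0=8, 11-8=3, 11-11=0, 11-11=0 -> [0, 8, 3, 0, 0]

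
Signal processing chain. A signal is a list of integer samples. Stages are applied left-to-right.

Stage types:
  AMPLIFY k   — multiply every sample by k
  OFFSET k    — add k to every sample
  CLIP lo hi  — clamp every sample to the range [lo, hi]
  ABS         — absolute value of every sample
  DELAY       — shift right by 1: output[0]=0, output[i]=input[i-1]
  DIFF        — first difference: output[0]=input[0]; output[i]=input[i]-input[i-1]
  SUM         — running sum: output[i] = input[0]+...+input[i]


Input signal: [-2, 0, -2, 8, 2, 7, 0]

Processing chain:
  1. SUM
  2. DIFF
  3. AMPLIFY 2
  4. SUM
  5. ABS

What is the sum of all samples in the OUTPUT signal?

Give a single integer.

Input: [-2, 0, -2, 8, 2, 7, 0]
Stage 1 (SUM): sum[0..0]=-2, sum[0..1]=-2, sum[0..2]=-4, sum[0..3]=4, sum[0..4]=6, sum[0..5]=13, sum[0..6]=13 -> [-2, -2, -4, 4, 6, 13, 13]
Stage 2 (DIFF): s[0]=-2, -2--2=0, -4--2=-2, 4--4=8, 6-4=2, 13-6=7, 13-13=0 -> [-2, 0, -2, 8, 2, 7, 0]
Stage 3 (AMPLIFY 2): -2*2=-4, 0*2=0, -2*2=-4, 8*2=16, 2*2=4, 7*2=14, 0*2=0 -> [-4, 0, -4, 16, 4, 14, 0]
Stage 4 (SUM): sum[0..0]=-4, sum[0..1]=-4, sum[0..2]=-8, sum[0..3]=8, sum[0..4]=12, sum[0..5]=26, sum[0..6]=26 -> [-4, -4, -8, 8, 12, 26, 26]
Stage 5 (ABS): |-4|=4, |-4|=4, |-8|=8, |8|=8, |12|=12, |26|=26, |26|=26 -> [4, 4, 8, 8, 12, 26, 26]
Output sum: 88

Answer: 88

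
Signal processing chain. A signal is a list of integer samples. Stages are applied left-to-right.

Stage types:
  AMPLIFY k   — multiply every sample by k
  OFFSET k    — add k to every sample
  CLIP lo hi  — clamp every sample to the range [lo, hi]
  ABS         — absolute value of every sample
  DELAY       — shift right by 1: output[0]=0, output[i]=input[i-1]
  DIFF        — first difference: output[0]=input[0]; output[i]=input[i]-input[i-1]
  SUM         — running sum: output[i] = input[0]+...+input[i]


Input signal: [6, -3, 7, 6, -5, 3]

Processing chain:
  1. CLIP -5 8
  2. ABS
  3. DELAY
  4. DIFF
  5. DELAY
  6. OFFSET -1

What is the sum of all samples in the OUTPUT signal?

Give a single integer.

Input: [6, -3, 7, 6, -5, 3]
Stage 1 (CLIP -5 8): clip(6,-5,8)=6, clip(-3,-5,8)=-3, clip(7,-5,8)=7, clip(6,-5,8)=6, clip(-5,-5,8)=-5, clip(3,-5,8)=3 -> [6, -3, 7, 6, -5, 3]
Stage 2 (ABS): |6|=6, |-3|=3, |7|=7, |6|=6, |-5|=5, |3|=3 -> [6, 3, 7, 6, 5, 3]
Stage 3 (DELAY): [0, 6, 3, 7, 6, 5] = [0, 6, 3, 7, 6, 5] -> [0, 6, 3, 7, 6, 5]
Stage 4 (DIFF): s[0]=0, 6-0=6, 3-6=-3, 7-3=4, 6-7=-1, 5-6=-1 -> [0, 6, -3, 4, -1, -1]
Stage 5 (DELAY): [0, 0, 6, -3, 4, -1] = [0, 0, 6, -3, 4, -1] -> [0, 0, 6, -3, 4, -1]
Stage 6 (OFFSET -1): 0+-1=-1, 0+-1=-1, 6+-1=5, -3+-1=-4, 4+-1=3, -1+-1=-2 -> [-1, -1, 5, -4, 3, -2]
Output sum: 0

Answer: 0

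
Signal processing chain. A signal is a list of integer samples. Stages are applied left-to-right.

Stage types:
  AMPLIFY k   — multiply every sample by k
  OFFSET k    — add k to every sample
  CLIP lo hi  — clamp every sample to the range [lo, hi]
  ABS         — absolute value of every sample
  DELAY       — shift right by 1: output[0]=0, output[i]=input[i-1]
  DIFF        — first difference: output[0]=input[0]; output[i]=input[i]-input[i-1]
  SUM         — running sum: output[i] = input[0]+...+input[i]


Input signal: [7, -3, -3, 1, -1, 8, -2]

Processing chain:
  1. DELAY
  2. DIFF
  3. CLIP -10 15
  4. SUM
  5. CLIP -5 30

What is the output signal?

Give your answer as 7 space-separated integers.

Input: [7, -3, -3, 1, -1, 8, -2]
Stage 1 (DELAY): [0, 7, -3, -3, 1, -1, 8] = [0, 7, -3, -3, 1, -1, 8] -> [0, 7, -3, -3, 1, -1, 8]
Stage 2 (DIFF): s[0]=0, 7-0=7, -3-7=-10, -3--3=0, 1--3=4, -1-1=-2, 8--1=9 -> [0, 7, -10, 0, 4, -2, 9]
Stage 3 (CLIP -10 15): clip(0,-10,15)=0, clip(7,-10,15)=7, clip(-10,-10,15)=-10, clip(0,-10,15)=0, clip(4,-10,15)=4, clip(-2,-10,15)=-2, clip(9,-10,15)=9 -> [0, 7, -10, 0, 4, -2, 9]
Stage 4 (SUM): sum[0..0]=0, sum[0..1]=7, sum[0..2]=-3, sum[0..3]=-3, sum[0..4]=1, sum[0..5]=-1, sum[0..6]=8 -> [0, 7, -3, -3, 1, -1, 8]
Stage 5 (CLIP -5 30): clip(0,-5,30)=0, clip(7,-5,30)=7, clip(-3,-5,30)=-3, clip(-3,-5,30)=-3, clip(1,-5,30)=1, clip(-1,-5,30)=-1, clip(8,-5,30)=8 -> [0, 7, -3, -3, 1, -1, 8]

Answer: 0 7 -3 -3 1 -1 8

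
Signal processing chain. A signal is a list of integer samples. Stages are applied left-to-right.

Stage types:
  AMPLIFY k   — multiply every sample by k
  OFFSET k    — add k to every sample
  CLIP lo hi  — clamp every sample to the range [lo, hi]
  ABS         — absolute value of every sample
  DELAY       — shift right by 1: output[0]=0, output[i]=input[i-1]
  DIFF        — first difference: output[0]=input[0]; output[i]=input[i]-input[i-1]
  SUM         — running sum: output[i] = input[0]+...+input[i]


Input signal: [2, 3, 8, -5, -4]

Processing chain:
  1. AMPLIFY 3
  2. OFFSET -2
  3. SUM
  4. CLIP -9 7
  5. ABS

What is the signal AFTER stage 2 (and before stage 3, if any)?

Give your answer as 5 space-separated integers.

Answer: 4 7 22 -17 -14

Derivation:
Input: [2, 3, 8, -5, -4]
Stage 1 (AMPLIFY 3): 2*3=6, 3*3=9, 8*3=24, -5*3=-15, -4*3=-12 -> [6, 9, 24, -15, -12]
Stage 2 (OFFSET -2): 6+-2=4, 9+-2=7, 24+-2=22, -15+-2=-17, -12+-2=-14 -> [4, 7, 22, -17, -14]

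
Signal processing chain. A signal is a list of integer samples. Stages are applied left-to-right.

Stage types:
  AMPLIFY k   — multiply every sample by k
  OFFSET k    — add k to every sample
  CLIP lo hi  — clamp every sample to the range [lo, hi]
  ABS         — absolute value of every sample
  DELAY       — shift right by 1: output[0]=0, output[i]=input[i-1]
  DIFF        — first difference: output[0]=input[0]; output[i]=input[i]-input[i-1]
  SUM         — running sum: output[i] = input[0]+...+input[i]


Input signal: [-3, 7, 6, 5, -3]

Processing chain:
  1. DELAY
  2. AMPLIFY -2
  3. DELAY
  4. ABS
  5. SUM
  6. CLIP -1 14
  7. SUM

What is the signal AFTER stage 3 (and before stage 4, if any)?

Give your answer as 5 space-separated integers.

Answer: 0 0 6 -14 -12

Derivation:
Input: [-3, 7, 6, 5, -3]
Stage 1 (DELAY): [0, -3, 7, 6, 5] = [0, -3, 7, 6, 5] -> [0, -3, 7, 6, 5]
Stage 2 (AMPLIFY -2): 0*-2=0, -3*-2=6, 7*-2=-14, 6*-2=-12, 5*-2=-10 -> [0, 6, -14, -12, -10]
Stage 3 (DELAY): [0, 0, 6, -14, -12] = [0, 0, 6, -14, -12] -> [0, 0, 6, -14, -12]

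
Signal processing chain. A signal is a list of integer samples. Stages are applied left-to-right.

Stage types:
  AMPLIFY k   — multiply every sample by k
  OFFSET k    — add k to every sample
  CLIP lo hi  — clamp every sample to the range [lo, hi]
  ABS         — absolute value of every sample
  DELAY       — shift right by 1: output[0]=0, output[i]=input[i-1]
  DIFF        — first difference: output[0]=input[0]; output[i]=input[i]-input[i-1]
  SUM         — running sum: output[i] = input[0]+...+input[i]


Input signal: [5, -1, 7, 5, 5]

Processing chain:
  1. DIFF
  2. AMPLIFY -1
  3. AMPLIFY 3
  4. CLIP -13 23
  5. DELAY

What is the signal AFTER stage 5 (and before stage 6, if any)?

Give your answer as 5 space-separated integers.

Answer: 0 -13 18 -13 6

Derivation:
Input: [5, -1, 7, 5, 5]
Stage 1 (DIFF): s[0]=5, -1-5=-6, 7--1=8, 5-7=-2, 5-5=0 -> [5, -6, 8, -2, 0]
Stage 2 (AMPLIFY -1): 5*-1=-5, -6*-1=6, 8*-1=-8, -2*-1=2, 0*-1=0 -> [-5, 6, -8, 2, 0]
Stage 3 (AMPLIFY 3): -5*3=-15, 6*3=18, -8*3=-24, 2*3=6, 0*3=0 -> [-15, 18, -24, 6, 0]
Stage 4 (CLIP -13 23): clip(-15,-13,23)=-13, clip(18,-13,23)=18, clip(-24,-13,23)=-13, clip(6,-13,23)=6, clip(0,-13,23)=0 -> [-13, 18, -13, 6, 0]
Stage 5 (DELAY): [0, -13, 18, -13, 6] = [0, -13, 18, -13, 6] -> [0, -13, 18, -13, 6]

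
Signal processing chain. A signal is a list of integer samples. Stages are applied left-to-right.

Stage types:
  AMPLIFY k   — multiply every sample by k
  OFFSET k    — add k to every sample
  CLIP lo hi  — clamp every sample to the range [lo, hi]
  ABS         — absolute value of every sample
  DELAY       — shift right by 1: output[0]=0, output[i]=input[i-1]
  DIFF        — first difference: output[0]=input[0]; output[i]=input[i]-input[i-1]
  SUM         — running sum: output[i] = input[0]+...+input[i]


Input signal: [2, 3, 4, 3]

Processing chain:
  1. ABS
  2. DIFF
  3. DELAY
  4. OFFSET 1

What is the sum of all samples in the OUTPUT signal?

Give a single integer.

Answer: 8

Derivation:
Input: [2, 3, 4, 3]
Stage 1 (ABS): |2|=2, |3|=3, |4|=4, |3|=3 -> [2, 3, 4, 3]
Stage 2 (DIFF): s[0]=2, 3-2=1, 4-3=1, 3-4=-1 -> [2, 1, 1, -1]
Stage 3 (DELAY): [0, 2, 1, 1] = [0, 2, 1, 1] -> [0, 2, 1, 1]
Stage 4 (OFFSET 1): 0+1=1, 2+1=3, 1+1=2, 1+1=2 -> [1, 3, 2, 2]
Output sum: 8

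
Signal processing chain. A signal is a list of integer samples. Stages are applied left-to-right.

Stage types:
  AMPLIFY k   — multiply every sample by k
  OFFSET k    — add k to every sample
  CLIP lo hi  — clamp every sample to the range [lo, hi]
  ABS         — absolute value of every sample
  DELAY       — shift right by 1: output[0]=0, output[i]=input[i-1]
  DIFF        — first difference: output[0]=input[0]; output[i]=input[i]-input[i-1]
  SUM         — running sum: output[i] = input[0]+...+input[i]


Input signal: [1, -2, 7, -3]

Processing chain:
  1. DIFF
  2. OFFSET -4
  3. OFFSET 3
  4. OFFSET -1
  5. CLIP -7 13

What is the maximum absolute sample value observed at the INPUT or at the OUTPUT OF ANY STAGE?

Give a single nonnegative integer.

Answer: 14

Derivation:
Input: [1, -2, 7, -3] (max |s|=7)
Stage 1 (DIFF): s[0]=1, -2-1=-3, 7--2=9, -3-7=-10 -> [1, -3, 9, -10] (max |s|=10)
Stage 2 (OFFSET -4): 1+-4=-3, -3+-4=-7, 9+-4=5, -10+-4=-14 -> [-3, -7, 5, -14] (max |s|=14)
Stage 3 (OFFSET 3): -3+3=0, -7+3=-4, 5+3=8, -14+3=-11 -> [0, -4, 8, -11] (max |s|=11)
Stage 4 (OFFSET -1): 0+-1=-1, -4+-1=-5, 8+-1=7, -11+-1=-12 -> [-1, -5, 7, -12] (max |s|=12)
Stage 5 (CLIP -7 13): clip(-1,-7,13)=-1, clip(-5,-7,13)=-5, clip(7,-7,13)=7, clip(-12,-7,13)=-7 -> [-1, -5, 7, -7] (max |s|=7)
Overall max amplitude: 14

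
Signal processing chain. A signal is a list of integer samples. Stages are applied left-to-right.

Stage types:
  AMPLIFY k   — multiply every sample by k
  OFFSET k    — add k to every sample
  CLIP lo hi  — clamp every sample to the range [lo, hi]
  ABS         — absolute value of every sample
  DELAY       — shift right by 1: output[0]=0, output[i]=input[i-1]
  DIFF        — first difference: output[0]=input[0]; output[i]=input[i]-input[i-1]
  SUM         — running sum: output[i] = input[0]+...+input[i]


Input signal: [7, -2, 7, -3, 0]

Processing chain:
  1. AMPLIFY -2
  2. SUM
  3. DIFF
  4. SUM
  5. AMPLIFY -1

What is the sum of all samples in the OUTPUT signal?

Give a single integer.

Answer: 84

Derivation:
Input: [7, -2, 7, -3, 0]
Stage 1 (AMPLIFY -2): 7*-2=-14, -2*-2=4, 7*-2=-14, -3*-2=6, 0*-2=0 -> [-14, 4, -14, 6, 0]
Stage 2 (SUM): sum[0..0]=-14, sum[0..1]=-10, sum[0..2]=-24, sum[0..3]=-18, sum[0..4]=-18 -> [-14, -10, -24, -18, -18]
Stage 3 (DIFF): s[0]=-14, -10--14=4, -24--10=-14, -18--24=6, -18--18=0 -> [-14, 4, -14, 6, 0]
Stage 4 (SUM): sum[0..0]=-14, sum[0..1]=-10, sum[0..2]=-24, sum[0..3]=-18, sum[0..4]=-18 -> [-14, -10, -24, -18, -18]
Stage 5 (AMPLIFY -1): -14*-1=14, -10*-1=10, -24*-1=24, -18*-1=18, -18*-1=18 -> [14, 10, 24, 18, 18]
Output sum: 84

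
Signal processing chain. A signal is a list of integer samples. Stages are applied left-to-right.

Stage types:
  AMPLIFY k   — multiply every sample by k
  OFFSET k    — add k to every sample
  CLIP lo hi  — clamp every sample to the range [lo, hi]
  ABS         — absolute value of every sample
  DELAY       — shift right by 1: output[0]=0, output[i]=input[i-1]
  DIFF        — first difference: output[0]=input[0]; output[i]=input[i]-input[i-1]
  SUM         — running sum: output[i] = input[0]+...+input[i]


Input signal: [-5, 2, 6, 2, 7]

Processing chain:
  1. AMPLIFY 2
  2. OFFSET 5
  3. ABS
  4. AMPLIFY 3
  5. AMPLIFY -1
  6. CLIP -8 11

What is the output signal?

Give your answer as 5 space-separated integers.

Input: [-5, 2, 6, 2, 7]
Stage 1 (AMPLIFY 2): -5*2=-10, 2*2=4, 6*2=12, 2*2=4, 7*2=14 -> [-10, 4, 12, 4, 14]
Stage 2 (OFFSET 5): -10+5=-5, 4+5=9, 12+5=17, 4+5=9, 14+5=19 -> [-5, 9, 17, 9, 19]
Stage 3 (ABS): |-5|=5, |9|=9, |17|=17, |9|=9, |19|=19 -> [5, 9, 17, 9, 19]
Stage 4 (AMPLIFY 3): 5*3=15, 9*3=27, 17*3=51, 9*3=27, 19*3=57 -> [15, 27, 51, 27, 57]
Stage 5 (AMPLIFY -1): 15*-1=-15, 27*-1=-27, 51*-1=-51, 27*-1=-27, 57*-1=-57 -> [-15, -27, -51, -27, -57]
Stage 6 (CLIP -8 11): clip(-15,-8,11)=-8, clip(-27,-8,11)=-8, clip(-51,-8,11)=-8, clip(-27,-8,11)=-8, clip(-57,-8,11)=-8 -> [-8, -8, -8, -8, -8]

Answer: -8 -8 -8 -8 -8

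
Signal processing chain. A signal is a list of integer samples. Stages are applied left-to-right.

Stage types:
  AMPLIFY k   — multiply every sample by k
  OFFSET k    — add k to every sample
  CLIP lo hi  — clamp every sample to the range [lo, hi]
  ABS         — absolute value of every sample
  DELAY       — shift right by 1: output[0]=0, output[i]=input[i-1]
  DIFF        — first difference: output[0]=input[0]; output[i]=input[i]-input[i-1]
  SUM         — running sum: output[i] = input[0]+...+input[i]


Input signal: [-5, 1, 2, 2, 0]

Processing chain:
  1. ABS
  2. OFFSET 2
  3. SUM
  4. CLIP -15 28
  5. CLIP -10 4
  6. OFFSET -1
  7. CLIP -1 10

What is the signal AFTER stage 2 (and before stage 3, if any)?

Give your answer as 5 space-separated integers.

Answer: 7 3 4 4 2

Derivation:
Input: [-5, 1, 2, 2, 0]
Stage 1 (ABS): |-5|=5, |1|=1, |2|=2, |2|=2, |0|=0 -> [5, 1, 2, 2, 0]
Stage 2 (OFFSET 2): 5+2=7, 1+2=3, 2+2=4, 2+2=4, 0+2=2 -> [7, 3, 4, 4, 2]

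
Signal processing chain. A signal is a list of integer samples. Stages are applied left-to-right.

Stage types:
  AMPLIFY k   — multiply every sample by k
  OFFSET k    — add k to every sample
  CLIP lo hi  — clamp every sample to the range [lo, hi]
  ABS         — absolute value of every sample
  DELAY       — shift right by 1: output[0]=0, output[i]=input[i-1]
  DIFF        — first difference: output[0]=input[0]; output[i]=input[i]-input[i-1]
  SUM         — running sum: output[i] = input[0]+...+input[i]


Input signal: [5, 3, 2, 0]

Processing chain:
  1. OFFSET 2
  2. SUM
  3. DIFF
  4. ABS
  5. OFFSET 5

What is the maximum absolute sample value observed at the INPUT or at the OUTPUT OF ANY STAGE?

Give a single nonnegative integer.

Answer: 18

Derivation:
Input: [5, 3, 2, 0] (max |s|=5)
Stage 1 (OFFSET 2): 5+2=7, 3+2=5, 2+2=4, 0+2=2 -> [7, 5, 4, 2] (max |s|=7)
Stage 2 (SUM): sum[0..0]=7, sum[0..1]=12, sum[0..2]=16, sum[0..3]=18 -> [7, 12, 16, 18] (max |s|=18)
Stage 3 (DIFF): s[0]=7, 12-7=5, 16-12=4, 18-16=2 -> [7, 5, 4, 2] (max |s|=7)
Stage 4 (ABS): |7|=7, |5|=5, |4|=4, |2|=2 -> [7, 5, 4, 2] (max |s|=7)
Stage 5 (OFFSET 5): 7+5=12, 5+5=10, 4+5=9, 2+5=7 -> [12, 10, 9, 7] (max |s|=12)
Overall max amplitude: 18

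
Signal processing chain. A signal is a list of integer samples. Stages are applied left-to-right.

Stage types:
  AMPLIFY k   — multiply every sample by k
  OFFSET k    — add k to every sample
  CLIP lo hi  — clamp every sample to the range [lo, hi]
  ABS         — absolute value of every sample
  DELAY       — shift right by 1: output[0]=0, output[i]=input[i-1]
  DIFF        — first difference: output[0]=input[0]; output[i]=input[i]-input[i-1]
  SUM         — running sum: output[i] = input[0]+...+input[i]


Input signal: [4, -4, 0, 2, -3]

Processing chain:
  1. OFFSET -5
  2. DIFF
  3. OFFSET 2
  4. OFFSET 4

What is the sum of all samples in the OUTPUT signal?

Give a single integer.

Answer: 22

Derivation:
Input: [4, -4, 0, 2, -3]
Stage 1 (OFFSET -5): 4+-5=-1, -4+-5=-9, 0+-5=-5, 2+-5=-3, -3+-5=-8 -> [-1, -9, -5, -3, -8]
Stage 2 (DIFF): s[0]=-1, -9--1=-8, -5--9=4, -3--5=2, -8--3=-5 -> [-1, -8, 4, 2, -5]
Stage 3 (OFFSET 2): -1+2=1, -8+2=-6, 4+2=6, 2+2=4, -5+2=-3 -> [1, -6, 6, 4, -3]
Stage 4 (OFFSET 4): 1+4=5, -6+4=-2, 6+4=10, 4+4=8, -3+4=1 -> [5, -2, 10, 8, 1]
Output sum: 22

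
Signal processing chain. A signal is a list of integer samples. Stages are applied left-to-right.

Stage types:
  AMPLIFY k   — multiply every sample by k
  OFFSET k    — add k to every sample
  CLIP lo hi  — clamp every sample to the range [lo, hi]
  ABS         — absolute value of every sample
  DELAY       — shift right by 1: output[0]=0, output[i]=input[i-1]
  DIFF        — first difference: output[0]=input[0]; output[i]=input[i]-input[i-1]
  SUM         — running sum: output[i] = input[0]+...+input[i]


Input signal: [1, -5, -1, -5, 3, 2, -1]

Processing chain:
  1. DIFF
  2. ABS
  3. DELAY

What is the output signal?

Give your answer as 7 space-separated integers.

Answer: 0 1 6 4 4 8 1

Derivation:
Input: [1, -5, -1, -5, 3, 2, -1]
Stage 1 (DIFF): s[0]=1, -5-1=-6, -1--5=4, -5--1=-4, 3--5=8, 2-3=-1, -1-2=-3 -> [1, -6, 4, -4, 8, -1, -3]
Stage 2 (ABS): |1|=1, |-6|=6, |4|=4, |-4|=4, |8|=8, |-1|=1, |-3|=3 -> [1, 6, 4, 4, 8, 1, 3]
Stage 3 (DELAY): [0, 1, 6, 4, 4, 8, 1] = [0, 1, 6, 4, 4, 8, 1] -> [0, 1, 6, 4, 4, 8, 1]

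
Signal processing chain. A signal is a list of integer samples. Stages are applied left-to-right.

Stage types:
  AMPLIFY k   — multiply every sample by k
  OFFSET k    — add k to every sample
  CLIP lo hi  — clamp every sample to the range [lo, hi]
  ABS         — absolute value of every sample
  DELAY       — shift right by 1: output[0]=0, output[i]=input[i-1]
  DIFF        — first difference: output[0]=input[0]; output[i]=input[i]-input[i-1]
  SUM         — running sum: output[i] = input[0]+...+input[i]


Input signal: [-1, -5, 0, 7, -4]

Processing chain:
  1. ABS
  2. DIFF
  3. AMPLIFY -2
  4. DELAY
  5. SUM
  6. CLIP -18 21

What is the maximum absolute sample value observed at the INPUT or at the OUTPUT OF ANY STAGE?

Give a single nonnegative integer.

Answer: 14

Derivation:
Input: [-1, -5, 0, 7, -4] (max |s|=7)
Stage 1 (ABS): |-1|=1, |-5|=5, |0|=0, |7|=7, |-4|=4 -> [1, 5, 0, 7, 4] (max |s|=7)
Stage 2 (DIFF): s[0]=1, 5-1=4, 0-5=-5, 7-0=7, 4-7=-3 -> [1, 4, -5, 7, -3] (max |s|=7)
Stage 3 (AMPLIFY -2): 1*-2=-2, 4*-2=-8, -5*-2=10, 7*-2=-14, -3*-2=6 -> [-2, -8, 10, -14, 6] (max |s|=14)
Stage 4 (DELAY): [0, -2, -8, 10, -14] = [0, -2, -8, 10, -14] -> [0, -2, -8, 10, -14] (max |s|=14)
Stage 5 (SUM): sum[0..0]=0, sum[0..1]=-2, sum[0..2]=-10, sum[0..3]=0, sum[0..4]=-14 -> [0, -2, -10, 0, -14] (max |s|=14)
Stage 6 (CLIP -18 21): clip(0,-18,21)=0, clip(-2,-18,21)=-2, clip(-10,-18,21)=-10, clip(0,-18,21)=0, clip(-14,-18,21)=-14 -> [0, -2, -10, 0, -14] (max |s|=14)
Overall max amplitude: 14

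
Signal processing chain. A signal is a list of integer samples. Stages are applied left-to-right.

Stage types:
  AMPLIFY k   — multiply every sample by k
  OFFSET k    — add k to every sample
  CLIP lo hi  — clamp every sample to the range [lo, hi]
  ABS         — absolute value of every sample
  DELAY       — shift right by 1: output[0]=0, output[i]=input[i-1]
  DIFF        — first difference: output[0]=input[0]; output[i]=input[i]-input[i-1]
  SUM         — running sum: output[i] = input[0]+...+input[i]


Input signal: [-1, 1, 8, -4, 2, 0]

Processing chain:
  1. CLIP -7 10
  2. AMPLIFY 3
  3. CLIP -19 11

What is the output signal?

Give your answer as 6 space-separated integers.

Input: [-1, 1, 8, -4, 2, 0]
Stage 1 (CLIP -7 10): clip(-1,-7,10)=-1, clip(1,-7,10)=1, clip(8,-7,10)=8, clip(-4,-7,10)=-4, clip(2,-7,10)=2, clip(0,-7,10)=0 -> [-1, 1, 8, -4, 2, 0]
Stage 2 (AMPLIFY 3): -1*3=-3, 1*3=3, 8*3=24, -4*3=-12, 2*3=6, 0*3=0 -> [-3, 3, 24, -12, 6, 0]
Stage 3 (CLIP -19 11): clip(-3,-19,11)=-3, clip(3,-19,11)=3, clip(24,-19,11)=11, clip(-12,-19,11)=-12, clip(6,-19,11)=6, clip(0,-19,11)=0 -> [-3, 3, 11, -12, 6, 0]

Answer: -3 3 11 -12 6 0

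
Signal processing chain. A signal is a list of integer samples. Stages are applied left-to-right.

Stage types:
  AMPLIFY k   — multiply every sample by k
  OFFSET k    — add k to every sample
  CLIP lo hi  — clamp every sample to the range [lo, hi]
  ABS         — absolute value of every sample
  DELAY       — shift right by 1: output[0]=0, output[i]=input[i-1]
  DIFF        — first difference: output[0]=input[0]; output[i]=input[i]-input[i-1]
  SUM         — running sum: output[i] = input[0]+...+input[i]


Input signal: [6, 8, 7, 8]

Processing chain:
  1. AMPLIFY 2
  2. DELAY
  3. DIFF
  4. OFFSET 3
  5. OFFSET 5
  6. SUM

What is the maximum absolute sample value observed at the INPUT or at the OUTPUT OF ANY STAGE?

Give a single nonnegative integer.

Input: [6, 8, 7, 8] (max |s|=8)
Stage 1 (AMPLIFY 2): 6*2=12, 8*2=16, 7*2=14, 8*2=16 -> [12, 16, 14, 16] (max |s|=16)
Stage 2 (DELAY): [0, 12, 16, 14] = [0, 12, 16, 14] -> [0, 12, 16, 14] (max |s|=16)
Stage 3 (DIFF): s[0]=0, 12-0=12, 16-12=4, 14-16=-2 -> [0, 12, 4, -2] (max |s|=12)
Stage 4 (OFFSET 3): 0+3=3, 12+3=15, 4+3=7, -2+3=1 -> [3, 15, 7, 1] (max |s|=15)
Stage 5 (OFFSET 5): 3+5=8, 15+5=20, 7+5=12, 1+5=6 -> [8, 20, 12, 6] (max |s|=20)
Stage 6 (SUM): sum[0..0]=8, sum[0..1]=28, sum[0..2]=40, sum[0..3]=46 -> [8, 28, 40, 46] (max |s|=46)
Overall max amplitude: 46

Answer: 46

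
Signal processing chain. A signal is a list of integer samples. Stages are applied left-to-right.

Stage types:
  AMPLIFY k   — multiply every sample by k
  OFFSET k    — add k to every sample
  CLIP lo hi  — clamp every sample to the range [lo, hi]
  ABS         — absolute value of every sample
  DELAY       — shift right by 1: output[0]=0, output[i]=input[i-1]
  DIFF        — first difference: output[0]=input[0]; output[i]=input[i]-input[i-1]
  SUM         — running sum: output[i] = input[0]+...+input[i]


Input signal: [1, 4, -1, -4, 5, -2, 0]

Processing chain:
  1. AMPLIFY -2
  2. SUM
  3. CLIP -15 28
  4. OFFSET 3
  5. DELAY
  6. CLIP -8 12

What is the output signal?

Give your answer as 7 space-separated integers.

Answer: 0 1 -7 -5 3 -7 -3

Derivation:
Input: [1, 4, -1, -4, 5, -2, 0]
Stage 1 (AMPLIFY -2): 1*-2=-2, 4*-2=-8, -1*-2=2, -4*-2=8, 5*-2=-10, -2*-2=4, 0*-2=0 -> [-2, -8, 2, 8, -10, 4, 0]
Stage 2 (SUM): sum[0..0]=-2, sum[0..1]=-10, sum[0..2]=-8, sum[0..3]=0, sum[0..4]=-10, sum[0..5]=-6, sum[0..6]=-6 -> [-2, -10, -8, 0, -10, -6, -6]
Stage 3 (CLIP -15 28): clip(-2,-15,28)=-2, clip(-10,-15,28)=-10, clip(-8,-15,28)=-8, clip(0,-15,28)=0, clip(-10,-15,28)=-10, clip(-6,-15,28)=-6, clip(-6,-15,28)=-6 -> [-2, -10, -8, 0, -10, -6, -6]
Stage 4 (OFFSET 3): -2+3=1, -10+3=-7, -8+3=-5, 0+3=3, -10+3=-7, -6+3=-3, -6+3=-3 -> [1, -7, -5, 3, -7, -3, -3]
Stage 5 (DELAY): [0, 1, -7, -5, 3, -7, -3] = [0, 1, -7, -5, 3, -7, -3] -> [0, 1, -7, -5, 3, -7, -3]
Stage 6 (CLIP -8 12): clip(0,-8,12)=0, clip(1,-8,12)=1, clip(-7,-8,12)=-7, clip(-5,-8,12)=-5, clip(3,-8,12)=3, clip(-7,-8,12)=-7, clip(-3,-8,12)=-3 -> [0, 1, -7, -5, 3, -7, -3]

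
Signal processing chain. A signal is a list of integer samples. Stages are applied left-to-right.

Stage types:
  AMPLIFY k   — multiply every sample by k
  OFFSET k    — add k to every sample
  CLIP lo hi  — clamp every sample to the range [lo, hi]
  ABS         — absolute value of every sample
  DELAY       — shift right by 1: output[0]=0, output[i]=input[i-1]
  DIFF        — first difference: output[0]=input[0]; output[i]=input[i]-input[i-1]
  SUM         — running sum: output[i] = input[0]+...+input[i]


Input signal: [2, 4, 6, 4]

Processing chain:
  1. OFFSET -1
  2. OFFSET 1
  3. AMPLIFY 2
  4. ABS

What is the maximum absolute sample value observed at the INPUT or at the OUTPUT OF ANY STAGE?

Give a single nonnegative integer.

Input: [2, 4, 6, 4] (max |s|=6)
Stage 1 (OFFSET -1): 2+-1=1, 4+-1=3, 6+-1=5, 4+-1=3 -> [1, 3, 5, 3] (max |s|=5)
Stage 2 (OFFSET 1): 1+1=2, 3+1=4, 5+1=6, 3+1=4 -> [2, 4, 6, 4] (max |s|=6)
Stage 3 (AMPLIFY 2): 2*2=4, 4*2=8, 6*2=12, 4*2=8 -> [4, 8, 12, 8] (max |s|=12)
Stage 4 (ABS): |4|=4, |8|=8, |12|=12, |8|=8 -> [4, 8, 12, 8] (max |s|=12)
Overall max amplitude: 12

Answer: 12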